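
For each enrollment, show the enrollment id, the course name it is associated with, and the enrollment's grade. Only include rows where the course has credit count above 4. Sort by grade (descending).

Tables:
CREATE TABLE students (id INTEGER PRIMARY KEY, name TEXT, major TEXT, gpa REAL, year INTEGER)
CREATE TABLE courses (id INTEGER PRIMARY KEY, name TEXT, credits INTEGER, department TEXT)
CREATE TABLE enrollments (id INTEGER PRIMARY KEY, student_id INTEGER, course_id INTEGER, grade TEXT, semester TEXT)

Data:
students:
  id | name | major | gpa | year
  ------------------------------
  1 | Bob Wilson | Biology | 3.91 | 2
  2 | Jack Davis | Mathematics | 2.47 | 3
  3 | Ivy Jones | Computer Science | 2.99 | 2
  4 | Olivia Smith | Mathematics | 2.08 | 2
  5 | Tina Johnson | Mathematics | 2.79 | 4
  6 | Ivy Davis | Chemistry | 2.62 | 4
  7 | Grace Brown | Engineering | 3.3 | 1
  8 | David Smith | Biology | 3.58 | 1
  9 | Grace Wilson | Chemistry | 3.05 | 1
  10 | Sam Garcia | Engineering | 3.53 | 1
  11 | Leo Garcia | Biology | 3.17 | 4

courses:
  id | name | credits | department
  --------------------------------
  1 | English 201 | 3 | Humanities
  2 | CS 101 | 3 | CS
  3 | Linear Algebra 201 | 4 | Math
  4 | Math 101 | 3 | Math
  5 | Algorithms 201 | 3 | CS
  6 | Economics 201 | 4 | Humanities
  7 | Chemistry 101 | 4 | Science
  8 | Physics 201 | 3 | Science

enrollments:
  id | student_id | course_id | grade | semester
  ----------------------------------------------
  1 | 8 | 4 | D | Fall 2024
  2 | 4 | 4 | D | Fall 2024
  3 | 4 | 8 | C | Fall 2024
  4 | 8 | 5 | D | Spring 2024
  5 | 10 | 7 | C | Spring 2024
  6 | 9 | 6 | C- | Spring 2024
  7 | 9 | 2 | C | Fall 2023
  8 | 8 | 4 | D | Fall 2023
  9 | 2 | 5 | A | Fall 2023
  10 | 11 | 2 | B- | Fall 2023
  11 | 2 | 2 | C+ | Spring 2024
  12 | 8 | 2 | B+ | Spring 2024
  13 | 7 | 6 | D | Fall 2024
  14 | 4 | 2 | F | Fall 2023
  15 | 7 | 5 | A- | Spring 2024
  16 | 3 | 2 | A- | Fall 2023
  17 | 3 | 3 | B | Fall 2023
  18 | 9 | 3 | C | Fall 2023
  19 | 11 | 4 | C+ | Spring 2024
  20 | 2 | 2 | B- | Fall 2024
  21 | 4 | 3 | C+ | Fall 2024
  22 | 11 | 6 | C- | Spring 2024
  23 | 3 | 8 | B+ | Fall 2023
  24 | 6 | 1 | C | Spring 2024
SELECT c.id, p.name AS course, c.grade FROM enrollments c JOIN courses p ON c.course_id = p.id WHERE p.credits > 4 ORDER BY c.grade DESC

Execution result:
(no rows)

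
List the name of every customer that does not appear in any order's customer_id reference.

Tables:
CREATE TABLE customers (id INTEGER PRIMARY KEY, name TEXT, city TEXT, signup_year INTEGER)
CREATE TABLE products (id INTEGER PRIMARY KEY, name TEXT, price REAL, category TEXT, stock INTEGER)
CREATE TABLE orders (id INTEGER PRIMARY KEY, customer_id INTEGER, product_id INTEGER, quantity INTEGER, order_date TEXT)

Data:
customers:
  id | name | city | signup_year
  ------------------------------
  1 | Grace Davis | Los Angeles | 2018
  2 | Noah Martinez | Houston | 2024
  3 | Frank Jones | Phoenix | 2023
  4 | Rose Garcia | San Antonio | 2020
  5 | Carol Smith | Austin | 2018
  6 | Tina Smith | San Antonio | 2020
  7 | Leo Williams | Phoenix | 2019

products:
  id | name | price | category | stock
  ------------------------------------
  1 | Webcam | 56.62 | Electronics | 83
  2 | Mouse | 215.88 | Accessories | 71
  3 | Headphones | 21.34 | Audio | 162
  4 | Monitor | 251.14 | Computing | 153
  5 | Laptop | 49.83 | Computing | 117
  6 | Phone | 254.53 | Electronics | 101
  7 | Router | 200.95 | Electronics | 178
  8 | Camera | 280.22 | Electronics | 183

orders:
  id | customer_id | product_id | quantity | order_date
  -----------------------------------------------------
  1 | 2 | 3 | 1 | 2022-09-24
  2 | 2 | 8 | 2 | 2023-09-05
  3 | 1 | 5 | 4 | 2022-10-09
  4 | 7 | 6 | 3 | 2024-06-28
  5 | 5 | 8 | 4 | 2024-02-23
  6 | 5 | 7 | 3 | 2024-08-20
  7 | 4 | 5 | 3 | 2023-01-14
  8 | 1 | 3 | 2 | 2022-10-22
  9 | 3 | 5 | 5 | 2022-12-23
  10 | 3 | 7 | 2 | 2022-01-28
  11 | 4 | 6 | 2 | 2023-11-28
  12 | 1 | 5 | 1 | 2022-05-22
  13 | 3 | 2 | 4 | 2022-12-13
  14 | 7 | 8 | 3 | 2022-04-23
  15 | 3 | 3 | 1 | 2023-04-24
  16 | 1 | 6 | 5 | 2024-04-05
SELECT p.name FROM customers p LEFT JOIN orders c ON c.customer_id = p.id WHERE c.id IS NULL

Execution result:
Tina Smith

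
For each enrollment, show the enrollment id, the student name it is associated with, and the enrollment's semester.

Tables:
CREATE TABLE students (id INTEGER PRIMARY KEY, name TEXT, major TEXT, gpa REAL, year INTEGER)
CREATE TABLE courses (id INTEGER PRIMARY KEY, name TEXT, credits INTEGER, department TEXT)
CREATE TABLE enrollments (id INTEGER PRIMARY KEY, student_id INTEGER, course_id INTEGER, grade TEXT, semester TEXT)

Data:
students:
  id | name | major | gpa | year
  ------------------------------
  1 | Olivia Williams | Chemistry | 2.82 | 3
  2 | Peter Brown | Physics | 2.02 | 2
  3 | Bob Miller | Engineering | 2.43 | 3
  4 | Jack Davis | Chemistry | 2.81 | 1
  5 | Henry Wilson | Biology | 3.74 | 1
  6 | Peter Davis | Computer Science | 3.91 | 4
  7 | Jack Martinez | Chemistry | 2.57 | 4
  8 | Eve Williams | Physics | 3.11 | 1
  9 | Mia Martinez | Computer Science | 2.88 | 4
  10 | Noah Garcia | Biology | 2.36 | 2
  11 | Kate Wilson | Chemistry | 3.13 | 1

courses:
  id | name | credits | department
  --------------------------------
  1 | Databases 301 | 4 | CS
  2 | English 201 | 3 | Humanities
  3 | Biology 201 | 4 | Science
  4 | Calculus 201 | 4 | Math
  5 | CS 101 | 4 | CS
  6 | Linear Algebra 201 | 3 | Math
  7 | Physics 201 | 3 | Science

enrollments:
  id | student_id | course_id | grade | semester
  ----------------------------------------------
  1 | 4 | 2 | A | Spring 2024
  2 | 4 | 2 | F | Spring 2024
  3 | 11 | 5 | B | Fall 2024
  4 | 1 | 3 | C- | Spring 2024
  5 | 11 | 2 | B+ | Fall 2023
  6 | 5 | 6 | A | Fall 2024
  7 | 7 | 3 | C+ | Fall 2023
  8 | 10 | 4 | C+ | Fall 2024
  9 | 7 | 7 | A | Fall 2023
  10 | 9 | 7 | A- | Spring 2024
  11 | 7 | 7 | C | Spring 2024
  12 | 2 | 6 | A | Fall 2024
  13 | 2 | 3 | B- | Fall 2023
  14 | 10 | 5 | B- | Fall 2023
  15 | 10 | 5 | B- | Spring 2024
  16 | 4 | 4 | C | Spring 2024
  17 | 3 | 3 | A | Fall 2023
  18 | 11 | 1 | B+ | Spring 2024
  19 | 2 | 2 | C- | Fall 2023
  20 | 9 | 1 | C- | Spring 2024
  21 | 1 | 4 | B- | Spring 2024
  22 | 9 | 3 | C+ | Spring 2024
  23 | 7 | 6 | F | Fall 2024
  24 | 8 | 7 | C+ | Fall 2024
SELECT c.id, p.name AS student, c.semester FROM enrollments c JOIN students p ON c.student_id = p.id

Execution result:
id | student | semester
1 | Jack Davis | Spring 2024
2 | Jack Davis | Spring 2024
3 | Kate Wilson | Fall 2024
4 | Olivia Williams | Spring 2024
5 | Kate Wilson | Fall 2023
6 | Henry Wilson | Fall 2024
7 | Jack Martinez | Fall 2023
8 | Noah Garcia | Fall 2024
9 | Jack Martinez | Fall 2023
10 | Mia Martinez | Spring 2024
11 | Jack Martinez | Spring 2024
12 | Peter Brown | Fall 2024
13 | Peter Brown | Fall 2023
14 | Noah Garcia | Fall 2023
15 | Noah Garcia | Spring 2024
16 | Jack Davis | Spring 2024
17 | Bob Miller | Fall 2023
18 | Kate Wilson | Spring 2024
19 | Peter Brown | Fall 2023
20 | Mia Martinez | Spring 2024
21 | Olivia Williams | Spring 2024
22 | Mia Martinez | Spring 2024
23 | Jack Martinez | Fall 2024
24 | Eve Williams | Fall 2024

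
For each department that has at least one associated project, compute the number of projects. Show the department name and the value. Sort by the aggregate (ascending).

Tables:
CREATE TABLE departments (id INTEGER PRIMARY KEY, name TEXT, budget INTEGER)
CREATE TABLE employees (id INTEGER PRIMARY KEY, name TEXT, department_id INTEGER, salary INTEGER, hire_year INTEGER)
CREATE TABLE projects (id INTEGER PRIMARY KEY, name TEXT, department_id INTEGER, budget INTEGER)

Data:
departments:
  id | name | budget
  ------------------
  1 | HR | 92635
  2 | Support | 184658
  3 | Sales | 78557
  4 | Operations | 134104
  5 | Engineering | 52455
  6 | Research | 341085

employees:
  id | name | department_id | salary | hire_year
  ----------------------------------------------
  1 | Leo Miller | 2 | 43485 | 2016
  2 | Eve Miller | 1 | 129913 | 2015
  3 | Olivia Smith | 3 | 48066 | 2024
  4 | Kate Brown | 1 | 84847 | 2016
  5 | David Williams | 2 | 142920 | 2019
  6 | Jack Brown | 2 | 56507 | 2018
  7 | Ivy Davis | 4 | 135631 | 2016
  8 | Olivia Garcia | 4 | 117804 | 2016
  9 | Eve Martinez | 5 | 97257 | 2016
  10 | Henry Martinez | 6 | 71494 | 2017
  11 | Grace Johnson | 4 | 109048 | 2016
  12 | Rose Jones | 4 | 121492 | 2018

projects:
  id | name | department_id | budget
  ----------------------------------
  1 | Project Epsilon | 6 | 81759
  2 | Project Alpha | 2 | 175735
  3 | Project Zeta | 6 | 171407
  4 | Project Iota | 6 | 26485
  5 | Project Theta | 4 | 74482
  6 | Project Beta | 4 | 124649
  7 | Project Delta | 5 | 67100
SELECT p.name, COUNT(*) AS n FROM projects c JOIN departments p ON c.department_id = p.id GROUP BY p.id, p.name ORDER BY n ASC

Execution result:
name | n
Support | 1
Engineering | 1
Operations | 2
Research | 3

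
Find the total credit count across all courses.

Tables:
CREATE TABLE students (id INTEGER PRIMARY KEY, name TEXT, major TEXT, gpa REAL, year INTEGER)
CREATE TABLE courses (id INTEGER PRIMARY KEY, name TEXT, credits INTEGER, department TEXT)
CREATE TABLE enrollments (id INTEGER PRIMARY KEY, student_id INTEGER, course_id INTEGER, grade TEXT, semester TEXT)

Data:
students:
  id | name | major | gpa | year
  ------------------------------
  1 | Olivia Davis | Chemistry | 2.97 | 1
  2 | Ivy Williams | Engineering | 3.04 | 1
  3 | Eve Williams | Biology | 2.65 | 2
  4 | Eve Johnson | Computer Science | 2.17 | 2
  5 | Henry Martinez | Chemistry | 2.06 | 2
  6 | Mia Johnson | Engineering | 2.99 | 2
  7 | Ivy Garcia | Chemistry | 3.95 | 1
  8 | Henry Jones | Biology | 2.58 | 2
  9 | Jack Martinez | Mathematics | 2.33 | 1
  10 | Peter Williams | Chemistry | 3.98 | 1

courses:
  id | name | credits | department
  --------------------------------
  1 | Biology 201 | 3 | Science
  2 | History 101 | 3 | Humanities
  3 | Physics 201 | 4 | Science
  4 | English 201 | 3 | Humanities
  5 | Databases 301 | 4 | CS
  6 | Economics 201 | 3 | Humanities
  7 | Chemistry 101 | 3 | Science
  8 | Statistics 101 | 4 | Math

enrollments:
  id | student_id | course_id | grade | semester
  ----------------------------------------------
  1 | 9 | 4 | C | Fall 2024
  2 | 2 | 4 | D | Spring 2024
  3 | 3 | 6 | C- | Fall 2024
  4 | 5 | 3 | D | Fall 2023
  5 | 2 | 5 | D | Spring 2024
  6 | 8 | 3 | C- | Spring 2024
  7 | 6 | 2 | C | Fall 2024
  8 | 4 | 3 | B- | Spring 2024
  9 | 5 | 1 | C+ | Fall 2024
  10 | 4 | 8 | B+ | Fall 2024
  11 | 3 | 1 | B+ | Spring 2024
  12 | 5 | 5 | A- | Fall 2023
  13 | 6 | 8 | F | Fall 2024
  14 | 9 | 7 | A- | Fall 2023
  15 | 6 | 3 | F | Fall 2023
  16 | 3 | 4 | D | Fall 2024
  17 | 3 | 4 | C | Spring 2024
SELECT SUM(credits) FROM courses

Execution result:
27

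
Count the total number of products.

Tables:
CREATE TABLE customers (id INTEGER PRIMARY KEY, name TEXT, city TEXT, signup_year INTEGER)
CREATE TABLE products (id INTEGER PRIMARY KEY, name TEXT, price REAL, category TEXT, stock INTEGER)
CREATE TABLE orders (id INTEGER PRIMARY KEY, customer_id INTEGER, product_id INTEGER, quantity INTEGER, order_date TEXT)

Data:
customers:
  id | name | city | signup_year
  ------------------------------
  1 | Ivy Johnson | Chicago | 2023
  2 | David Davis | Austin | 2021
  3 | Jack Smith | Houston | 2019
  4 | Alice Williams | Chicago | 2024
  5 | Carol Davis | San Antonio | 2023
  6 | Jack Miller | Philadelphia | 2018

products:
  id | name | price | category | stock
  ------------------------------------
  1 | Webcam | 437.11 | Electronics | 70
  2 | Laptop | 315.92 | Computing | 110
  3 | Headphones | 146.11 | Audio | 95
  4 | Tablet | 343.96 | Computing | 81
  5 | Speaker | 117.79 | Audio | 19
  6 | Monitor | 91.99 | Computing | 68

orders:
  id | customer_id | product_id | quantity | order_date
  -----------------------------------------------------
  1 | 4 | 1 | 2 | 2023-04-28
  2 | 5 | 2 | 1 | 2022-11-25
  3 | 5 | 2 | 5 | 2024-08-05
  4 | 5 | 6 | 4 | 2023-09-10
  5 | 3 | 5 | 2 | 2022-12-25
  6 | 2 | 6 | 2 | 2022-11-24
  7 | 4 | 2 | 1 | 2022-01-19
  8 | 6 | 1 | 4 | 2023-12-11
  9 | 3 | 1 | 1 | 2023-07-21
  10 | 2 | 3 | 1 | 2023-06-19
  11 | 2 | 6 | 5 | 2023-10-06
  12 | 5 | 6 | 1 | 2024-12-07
SELECT COUNT(*) FROM products

Execution result:
6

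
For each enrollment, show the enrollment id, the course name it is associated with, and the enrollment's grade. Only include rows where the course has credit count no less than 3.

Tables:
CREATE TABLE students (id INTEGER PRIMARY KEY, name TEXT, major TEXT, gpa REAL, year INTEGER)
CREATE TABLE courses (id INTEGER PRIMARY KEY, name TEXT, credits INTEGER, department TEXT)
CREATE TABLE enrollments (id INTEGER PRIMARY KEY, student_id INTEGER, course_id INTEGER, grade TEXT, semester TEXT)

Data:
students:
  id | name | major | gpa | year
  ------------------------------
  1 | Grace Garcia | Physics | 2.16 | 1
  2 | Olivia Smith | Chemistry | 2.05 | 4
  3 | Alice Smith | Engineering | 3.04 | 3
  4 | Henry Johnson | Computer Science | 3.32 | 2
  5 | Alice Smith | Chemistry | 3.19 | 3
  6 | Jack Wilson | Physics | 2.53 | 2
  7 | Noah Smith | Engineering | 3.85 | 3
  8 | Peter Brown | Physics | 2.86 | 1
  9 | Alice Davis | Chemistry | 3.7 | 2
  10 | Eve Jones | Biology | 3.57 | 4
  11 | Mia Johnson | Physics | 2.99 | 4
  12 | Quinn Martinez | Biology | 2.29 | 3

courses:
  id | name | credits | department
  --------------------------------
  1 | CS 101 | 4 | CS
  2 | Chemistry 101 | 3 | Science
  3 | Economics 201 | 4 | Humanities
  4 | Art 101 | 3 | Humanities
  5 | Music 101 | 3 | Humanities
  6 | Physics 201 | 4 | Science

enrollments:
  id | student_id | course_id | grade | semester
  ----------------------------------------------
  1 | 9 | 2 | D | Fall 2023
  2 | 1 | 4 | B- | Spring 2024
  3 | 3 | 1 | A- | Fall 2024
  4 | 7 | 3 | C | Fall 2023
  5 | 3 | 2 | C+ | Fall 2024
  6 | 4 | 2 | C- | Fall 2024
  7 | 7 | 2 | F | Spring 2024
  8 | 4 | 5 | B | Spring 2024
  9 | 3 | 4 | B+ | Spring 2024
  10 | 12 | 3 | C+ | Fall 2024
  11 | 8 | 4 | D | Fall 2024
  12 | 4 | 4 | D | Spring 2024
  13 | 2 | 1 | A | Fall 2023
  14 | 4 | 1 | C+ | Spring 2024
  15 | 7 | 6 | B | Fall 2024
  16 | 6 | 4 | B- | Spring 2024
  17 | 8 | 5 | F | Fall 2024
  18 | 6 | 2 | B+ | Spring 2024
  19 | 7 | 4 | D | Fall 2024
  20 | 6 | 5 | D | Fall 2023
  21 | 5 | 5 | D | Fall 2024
SELECT c.id, p.name AS course, c.grade FROM enrollments c JOIN courses p ON c.course_id = p.id WHERE p.credits >= 3

Execution result:
id | course | grade
1 | Chemistry 101 | D
2 | Art 101 | B-
3 | CS 101 | A-
4 | Economics 201 | C
5 | Chemistry 101 | C+
6 | Chemistry 101 | C-
7 | Chemistry 101 | F
8 | Music 101 | B
9 | Art 101 | B+
10 | Economics 201 | C+
11 | Art 101 | D
12 | Art 101 | D
13 | CS 101 | A
14 | CS 101 | C+
15 | Physics 201 | B
16 | Art 101 | B-
17 | Music 101 | F
18 | Chemistry 101 | B+
19 | Art 101 | D
20 | Music 101 | D
21 | Music 101 | D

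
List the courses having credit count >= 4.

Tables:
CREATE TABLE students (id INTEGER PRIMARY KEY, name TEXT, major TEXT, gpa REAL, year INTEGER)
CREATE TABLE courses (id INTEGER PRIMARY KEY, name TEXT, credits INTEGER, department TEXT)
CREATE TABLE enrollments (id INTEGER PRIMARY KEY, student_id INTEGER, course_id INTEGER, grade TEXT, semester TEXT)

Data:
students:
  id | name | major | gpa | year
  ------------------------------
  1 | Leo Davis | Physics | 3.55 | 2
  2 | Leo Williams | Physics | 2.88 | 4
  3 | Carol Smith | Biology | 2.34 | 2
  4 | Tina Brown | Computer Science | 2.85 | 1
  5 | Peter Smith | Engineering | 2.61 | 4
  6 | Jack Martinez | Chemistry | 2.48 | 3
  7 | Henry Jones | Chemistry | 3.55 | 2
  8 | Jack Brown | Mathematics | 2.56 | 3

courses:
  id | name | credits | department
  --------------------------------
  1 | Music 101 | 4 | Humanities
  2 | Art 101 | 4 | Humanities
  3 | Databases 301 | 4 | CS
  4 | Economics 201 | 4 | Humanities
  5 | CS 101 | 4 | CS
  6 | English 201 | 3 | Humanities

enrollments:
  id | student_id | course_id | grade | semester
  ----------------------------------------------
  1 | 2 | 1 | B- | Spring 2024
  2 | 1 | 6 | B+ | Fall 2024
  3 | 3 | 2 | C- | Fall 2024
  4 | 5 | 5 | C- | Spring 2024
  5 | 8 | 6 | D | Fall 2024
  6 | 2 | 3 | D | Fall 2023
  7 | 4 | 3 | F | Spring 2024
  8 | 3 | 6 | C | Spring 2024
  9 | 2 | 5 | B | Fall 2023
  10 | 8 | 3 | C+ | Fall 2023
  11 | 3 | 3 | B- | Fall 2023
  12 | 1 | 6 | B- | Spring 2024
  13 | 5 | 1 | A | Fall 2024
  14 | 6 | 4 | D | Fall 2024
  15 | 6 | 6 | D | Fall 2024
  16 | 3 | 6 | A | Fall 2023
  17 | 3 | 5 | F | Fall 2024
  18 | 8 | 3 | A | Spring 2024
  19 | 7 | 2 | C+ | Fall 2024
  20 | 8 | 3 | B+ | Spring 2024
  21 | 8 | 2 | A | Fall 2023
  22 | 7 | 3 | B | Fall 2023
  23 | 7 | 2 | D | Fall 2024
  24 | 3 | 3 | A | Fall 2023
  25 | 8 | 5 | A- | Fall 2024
SELECT name, credits FROM courses WHERE credits >= 4

Execution result:
name | credits
Music 101 | 4
Art 101 | 4
Databases 301 | 4
Economics 201 | 4
CS 101 | 4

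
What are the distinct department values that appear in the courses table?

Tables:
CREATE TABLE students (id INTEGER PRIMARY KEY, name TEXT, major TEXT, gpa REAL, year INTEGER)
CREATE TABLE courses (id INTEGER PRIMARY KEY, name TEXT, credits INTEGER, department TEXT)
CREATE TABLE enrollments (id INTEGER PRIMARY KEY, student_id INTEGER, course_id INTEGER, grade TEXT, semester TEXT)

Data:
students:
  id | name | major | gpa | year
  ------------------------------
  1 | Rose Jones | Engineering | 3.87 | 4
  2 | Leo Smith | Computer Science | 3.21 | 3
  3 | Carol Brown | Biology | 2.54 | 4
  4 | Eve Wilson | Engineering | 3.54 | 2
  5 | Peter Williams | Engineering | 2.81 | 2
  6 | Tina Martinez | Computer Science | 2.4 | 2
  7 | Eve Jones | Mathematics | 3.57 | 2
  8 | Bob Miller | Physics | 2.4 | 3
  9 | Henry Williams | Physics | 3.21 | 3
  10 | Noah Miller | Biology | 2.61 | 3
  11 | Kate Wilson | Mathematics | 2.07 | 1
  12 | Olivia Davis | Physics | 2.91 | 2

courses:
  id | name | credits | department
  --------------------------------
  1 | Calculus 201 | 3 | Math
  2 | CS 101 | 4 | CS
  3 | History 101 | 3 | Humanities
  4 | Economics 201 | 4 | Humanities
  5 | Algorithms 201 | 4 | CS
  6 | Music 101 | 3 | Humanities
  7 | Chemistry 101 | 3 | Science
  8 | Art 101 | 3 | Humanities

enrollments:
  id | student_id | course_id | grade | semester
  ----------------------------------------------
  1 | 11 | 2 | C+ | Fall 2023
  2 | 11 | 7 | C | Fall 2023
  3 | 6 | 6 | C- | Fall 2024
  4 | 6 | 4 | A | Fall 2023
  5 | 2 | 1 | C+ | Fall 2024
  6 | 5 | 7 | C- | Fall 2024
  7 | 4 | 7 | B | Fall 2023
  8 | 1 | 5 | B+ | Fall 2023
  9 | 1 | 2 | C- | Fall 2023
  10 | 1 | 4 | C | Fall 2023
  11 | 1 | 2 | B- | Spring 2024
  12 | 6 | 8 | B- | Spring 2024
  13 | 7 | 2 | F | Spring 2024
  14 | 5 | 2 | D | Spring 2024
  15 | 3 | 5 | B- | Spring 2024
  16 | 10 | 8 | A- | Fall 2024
SELECT DISTINCT department FROM courses

Execution result:
department
Math
CS
Humanities
Science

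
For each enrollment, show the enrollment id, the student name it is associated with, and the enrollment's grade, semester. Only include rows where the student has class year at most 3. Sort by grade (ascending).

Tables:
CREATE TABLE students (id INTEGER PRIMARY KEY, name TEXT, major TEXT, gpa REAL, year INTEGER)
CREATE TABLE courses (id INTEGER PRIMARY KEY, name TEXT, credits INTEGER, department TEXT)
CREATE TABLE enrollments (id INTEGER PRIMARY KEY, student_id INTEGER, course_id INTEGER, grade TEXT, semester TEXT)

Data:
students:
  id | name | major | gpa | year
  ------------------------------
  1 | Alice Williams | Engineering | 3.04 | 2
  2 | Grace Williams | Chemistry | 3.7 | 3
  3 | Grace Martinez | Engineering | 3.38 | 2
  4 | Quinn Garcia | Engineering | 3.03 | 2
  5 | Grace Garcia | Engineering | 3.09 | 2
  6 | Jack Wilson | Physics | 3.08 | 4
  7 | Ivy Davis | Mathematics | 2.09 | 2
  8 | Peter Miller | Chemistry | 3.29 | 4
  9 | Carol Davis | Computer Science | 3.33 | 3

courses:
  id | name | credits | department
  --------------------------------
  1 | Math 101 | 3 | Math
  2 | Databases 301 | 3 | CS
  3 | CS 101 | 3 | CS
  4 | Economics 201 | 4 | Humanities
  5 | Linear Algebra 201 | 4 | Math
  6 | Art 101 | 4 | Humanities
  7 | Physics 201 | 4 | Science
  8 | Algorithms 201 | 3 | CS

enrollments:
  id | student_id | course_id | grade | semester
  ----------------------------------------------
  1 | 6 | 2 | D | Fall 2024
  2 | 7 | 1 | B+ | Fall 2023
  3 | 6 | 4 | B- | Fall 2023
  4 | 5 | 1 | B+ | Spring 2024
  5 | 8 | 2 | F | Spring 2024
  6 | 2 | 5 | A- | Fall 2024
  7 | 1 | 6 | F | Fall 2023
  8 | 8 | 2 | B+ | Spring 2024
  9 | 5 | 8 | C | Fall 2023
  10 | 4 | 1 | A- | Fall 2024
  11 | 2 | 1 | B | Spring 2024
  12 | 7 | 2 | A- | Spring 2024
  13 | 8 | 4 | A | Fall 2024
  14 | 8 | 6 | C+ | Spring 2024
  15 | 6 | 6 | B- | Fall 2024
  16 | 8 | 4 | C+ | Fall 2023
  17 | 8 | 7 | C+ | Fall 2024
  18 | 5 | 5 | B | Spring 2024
SELECT c.id, p.name AS student, c.grade, c.semester FROM enrollments c JOIN students p ON c.student_id = p.id WHERE p.year <= 3 ORDER BY c.grade ASC

Execution result:
id | student | grade | semester
6 | Grace Williams | A- | Fall 2024
10 | Quinn Garcia | A- | Fall 2024
12 | Ivy Davis | A- | Spring 2024
11 | Grace Williams | B | Spring 2024
18 | Grace Garcia | B | Spring 2024
2 | Ivy Davis | B+ | Fall 2023
4 | Grace Garcia | B+ | Spring 2024
9 | Grace Garcia | C | Fall 2023
7 | Alice Williams | F | Fall 2023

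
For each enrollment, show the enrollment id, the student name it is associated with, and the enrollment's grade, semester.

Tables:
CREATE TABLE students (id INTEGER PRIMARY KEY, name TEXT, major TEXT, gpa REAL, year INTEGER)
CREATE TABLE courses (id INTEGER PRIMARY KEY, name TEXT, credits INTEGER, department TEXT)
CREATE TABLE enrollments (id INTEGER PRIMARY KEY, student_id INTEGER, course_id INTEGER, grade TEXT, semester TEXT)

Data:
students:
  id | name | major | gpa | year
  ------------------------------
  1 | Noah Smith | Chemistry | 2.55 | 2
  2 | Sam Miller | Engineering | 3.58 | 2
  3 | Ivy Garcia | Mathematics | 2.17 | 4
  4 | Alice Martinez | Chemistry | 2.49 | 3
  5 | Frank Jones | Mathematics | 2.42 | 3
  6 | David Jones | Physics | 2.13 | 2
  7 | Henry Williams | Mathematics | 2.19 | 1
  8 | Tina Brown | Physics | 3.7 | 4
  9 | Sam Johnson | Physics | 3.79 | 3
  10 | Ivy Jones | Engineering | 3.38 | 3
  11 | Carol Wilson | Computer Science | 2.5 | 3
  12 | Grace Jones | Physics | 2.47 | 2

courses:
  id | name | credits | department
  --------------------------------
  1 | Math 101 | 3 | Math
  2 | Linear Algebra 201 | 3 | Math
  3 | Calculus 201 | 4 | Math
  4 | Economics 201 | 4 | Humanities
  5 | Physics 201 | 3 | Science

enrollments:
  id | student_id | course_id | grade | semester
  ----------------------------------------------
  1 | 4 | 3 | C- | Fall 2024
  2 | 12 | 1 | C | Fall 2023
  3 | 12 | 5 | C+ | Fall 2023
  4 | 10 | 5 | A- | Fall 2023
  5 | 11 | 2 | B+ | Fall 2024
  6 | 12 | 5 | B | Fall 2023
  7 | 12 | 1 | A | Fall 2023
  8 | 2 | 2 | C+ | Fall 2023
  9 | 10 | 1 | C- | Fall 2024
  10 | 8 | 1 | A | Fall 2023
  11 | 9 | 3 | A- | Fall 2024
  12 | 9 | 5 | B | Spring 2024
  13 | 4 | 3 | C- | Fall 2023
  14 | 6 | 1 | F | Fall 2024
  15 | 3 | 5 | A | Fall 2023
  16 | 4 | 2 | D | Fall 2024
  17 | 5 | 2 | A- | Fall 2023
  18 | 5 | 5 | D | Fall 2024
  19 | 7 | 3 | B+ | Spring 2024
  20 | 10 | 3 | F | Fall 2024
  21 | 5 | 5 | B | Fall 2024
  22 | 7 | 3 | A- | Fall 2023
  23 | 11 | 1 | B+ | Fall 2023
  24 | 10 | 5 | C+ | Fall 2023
SELECT c.id, p.name AS student, c.grade, c.semester FROM enrollments c JOIN students p ON c.student_id = p.id

Execution result:
id | student | grade | semester
1 | Alice Martinez | C- | Fall 2024
2 | Grace Jones | C | Fall 2023
3 | Grace Jones | C+ | Fall 2023
4 | Ivy Jones | A- | Fall 2023
5 | Carol Wilson | B+ | Fall 2024
6 | Grace Jones | B | Fall 2023
7 | Grace Jones | A | Fall 2023
8 | Sam Miller | C+ | Fall 2023
9 | Ivy Jones | C- | Fall 2024
10 | Tina Brown | A | Fall 2023
11 | Sam Johnson | A- | Fall 2024
12 | Sam Johnson | B | Spring 2024
13 | Alice Martinez | C- | Fall 2023
14 | David Jones | F | Fall 2024
15 | Ivy Garcia | A | Fall 2023
16 | Alice Martinez | D | Fall 2024
17 | Frank Jones | A- | Fall 2023
18 | Frank Jones | D | Fall 2024
19 | Henry Williams | B+ | Spring 2024
20 | Ivy Jones | F | Fall 2024
21 | Frank Jones | B | Fall 2024
22 | Henry Williams | A- | Fall 2023
23 | Carol Wilson | B+ | Fall 2023
24 | Ivy Jones | C+ | Fall 2023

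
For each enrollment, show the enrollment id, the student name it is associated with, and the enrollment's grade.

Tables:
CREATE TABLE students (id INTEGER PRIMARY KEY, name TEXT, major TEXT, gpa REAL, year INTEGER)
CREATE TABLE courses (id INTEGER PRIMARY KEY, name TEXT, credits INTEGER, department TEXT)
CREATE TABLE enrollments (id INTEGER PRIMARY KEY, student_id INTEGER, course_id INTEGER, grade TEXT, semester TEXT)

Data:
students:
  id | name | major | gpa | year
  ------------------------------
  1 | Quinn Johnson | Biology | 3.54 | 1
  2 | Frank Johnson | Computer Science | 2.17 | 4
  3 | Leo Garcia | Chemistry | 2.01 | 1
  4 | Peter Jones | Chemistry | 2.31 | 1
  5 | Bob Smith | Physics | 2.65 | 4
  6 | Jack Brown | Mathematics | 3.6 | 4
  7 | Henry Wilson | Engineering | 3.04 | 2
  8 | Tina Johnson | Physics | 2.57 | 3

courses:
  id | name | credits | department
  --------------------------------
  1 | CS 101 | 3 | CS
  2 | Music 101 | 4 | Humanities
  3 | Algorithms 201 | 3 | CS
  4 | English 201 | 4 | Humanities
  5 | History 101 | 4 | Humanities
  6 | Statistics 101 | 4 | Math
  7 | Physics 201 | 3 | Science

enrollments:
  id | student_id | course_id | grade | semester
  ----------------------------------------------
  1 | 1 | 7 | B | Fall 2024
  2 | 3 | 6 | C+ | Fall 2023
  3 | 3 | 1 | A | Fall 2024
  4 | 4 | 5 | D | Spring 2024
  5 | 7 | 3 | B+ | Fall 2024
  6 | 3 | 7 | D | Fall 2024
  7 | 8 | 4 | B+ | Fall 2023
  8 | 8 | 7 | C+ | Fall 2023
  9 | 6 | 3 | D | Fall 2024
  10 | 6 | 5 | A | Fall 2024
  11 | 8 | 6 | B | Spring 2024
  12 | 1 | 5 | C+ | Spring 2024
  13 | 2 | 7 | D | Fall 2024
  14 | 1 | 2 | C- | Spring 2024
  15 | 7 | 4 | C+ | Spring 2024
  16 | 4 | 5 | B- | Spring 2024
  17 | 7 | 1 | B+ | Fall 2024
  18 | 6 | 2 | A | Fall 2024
SELECT c.id, p.name AS student, c.grade FROM enrollments c JOIN students p ON c.student_id = p.id

Execution result:
id | student | grade
1 | Quinn Johnson | B
2 | Leo Garcia | C+
3 | Leo Garcia | A
4 | Peter Jones | D
5 | Henry Wilson | B+
6 | Leo Garcia | D
7 | Tina Johnson | B+
8 | Tina Johnson | C+
9 | Jack Brown | D
10 | Jack Brown | A
11 | Tina Johnson | B
12 | Quinn Johnson | C+
13 | Frank Johnson | D
14 | Quinn Johnson | C-
15 | Henry Wilson | C+
16 | Peter Jones | B-
17 | Henry Wilson | B+
18 | Jack Brown | A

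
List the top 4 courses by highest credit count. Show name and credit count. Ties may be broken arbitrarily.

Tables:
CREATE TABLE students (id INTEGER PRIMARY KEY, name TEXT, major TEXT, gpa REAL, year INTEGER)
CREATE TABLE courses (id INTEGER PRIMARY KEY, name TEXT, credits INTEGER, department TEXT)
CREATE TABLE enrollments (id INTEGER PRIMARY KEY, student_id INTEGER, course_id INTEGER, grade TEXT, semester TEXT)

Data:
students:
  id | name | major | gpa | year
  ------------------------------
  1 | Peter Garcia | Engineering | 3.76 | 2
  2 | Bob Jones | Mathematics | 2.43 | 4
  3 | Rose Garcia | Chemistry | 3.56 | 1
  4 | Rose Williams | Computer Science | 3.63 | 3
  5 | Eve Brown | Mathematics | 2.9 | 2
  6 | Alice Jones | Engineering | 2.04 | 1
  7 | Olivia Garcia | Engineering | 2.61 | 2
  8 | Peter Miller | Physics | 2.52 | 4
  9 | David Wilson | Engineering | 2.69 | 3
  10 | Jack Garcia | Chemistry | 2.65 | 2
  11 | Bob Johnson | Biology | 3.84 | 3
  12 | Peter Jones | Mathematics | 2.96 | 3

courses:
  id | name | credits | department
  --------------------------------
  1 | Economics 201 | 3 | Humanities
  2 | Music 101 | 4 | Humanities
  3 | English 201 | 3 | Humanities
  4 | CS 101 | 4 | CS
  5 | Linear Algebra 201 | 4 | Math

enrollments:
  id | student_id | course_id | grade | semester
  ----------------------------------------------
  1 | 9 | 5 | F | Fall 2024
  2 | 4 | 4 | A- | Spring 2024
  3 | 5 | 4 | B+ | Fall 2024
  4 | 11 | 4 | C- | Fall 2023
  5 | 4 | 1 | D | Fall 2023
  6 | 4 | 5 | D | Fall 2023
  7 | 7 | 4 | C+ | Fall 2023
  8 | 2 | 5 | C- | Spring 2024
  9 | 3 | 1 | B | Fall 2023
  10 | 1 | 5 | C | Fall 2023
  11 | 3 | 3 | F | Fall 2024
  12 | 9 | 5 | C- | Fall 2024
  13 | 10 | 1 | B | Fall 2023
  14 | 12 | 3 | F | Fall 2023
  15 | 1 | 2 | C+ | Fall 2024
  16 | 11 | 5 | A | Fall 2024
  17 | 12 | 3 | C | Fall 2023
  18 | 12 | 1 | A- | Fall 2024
SELECT name, credits FROM courses ORDER BY credits DESC LIMIT 4

Execution result:
name | credits
Music 101 | 4
CS 101 | 4
Linear Algebra 201 | 4
Economics 201 | 3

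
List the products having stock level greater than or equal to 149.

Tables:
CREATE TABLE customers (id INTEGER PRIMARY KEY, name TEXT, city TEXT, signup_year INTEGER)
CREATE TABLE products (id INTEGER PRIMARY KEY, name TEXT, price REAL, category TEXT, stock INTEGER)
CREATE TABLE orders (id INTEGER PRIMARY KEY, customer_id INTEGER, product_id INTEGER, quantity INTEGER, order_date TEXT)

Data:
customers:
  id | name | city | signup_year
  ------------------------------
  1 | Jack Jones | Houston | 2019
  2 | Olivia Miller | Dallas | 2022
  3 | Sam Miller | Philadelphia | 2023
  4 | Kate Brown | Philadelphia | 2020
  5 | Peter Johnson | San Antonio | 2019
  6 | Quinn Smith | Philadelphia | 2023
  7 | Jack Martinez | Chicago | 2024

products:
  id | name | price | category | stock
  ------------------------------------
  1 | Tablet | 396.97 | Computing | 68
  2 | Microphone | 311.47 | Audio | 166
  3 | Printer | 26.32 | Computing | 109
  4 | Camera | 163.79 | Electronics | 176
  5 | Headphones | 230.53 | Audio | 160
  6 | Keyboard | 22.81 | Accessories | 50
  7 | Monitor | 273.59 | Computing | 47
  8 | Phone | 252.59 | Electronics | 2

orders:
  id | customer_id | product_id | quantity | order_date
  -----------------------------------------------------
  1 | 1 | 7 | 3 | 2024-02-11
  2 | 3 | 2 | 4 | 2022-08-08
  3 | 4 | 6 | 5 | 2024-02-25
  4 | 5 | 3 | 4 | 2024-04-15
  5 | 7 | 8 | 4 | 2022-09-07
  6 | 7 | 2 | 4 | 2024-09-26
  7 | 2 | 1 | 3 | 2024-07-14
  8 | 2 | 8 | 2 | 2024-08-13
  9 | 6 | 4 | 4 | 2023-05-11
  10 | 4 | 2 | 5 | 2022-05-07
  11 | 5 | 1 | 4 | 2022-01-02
SELECT name, stock FROM products WHERE stock >= 149

Execution result:
name | stock
Microphone | 166
Camera | 176
Headphones | 160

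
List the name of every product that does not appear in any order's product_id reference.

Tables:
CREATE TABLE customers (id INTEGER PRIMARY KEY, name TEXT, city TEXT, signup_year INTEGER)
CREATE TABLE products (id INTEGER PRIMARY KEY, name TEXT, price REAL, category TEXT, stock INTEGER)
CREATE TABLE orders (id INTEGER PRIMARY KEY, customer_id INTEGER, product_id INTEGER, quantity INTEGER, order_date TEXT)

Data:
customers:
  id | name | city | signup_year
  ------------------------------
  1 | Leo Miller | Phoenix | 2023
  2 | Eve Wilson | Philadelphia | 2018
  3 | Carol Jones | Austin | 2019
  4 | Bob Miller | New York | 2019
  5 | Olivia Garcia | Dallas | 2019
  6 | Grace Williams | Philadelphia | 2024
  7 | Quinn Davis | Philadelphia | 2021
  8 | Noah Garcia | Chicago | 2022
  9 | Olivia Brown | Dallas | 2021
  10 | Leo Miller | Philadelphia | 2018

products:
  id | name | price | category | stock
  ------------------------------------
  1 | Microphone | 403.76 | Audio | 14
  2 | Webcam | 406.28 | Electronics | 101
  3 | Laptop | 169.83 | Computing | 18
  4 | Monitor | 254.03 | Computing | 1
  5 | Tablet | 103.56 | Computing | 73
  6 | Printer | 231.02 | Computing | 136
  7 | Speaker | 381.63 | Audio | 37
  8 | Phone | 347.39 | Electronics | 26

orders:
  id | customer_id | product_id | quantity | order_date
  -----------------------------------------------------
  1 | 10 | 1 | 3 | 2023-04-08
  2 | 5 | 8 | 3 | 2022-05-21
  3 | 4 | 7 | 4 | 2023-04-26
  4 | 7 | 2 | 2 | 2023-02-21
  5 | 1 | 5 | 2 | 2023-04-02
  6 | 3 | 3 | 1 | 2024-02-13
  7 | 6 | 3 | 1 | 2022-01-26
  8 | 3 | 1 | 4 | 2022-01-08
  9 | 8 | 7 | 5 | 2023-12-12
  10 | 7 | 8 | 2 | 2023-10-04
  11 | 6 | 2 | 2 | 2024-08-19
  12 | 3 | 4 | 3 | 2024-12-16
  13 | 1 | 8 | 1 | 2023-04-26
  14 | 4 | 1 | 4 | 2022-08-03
SELECT p.name FROM products p LEFT JOIN orders c ON c.product_id = p.id WHERE c.id IS NULL

Execution result:
Printer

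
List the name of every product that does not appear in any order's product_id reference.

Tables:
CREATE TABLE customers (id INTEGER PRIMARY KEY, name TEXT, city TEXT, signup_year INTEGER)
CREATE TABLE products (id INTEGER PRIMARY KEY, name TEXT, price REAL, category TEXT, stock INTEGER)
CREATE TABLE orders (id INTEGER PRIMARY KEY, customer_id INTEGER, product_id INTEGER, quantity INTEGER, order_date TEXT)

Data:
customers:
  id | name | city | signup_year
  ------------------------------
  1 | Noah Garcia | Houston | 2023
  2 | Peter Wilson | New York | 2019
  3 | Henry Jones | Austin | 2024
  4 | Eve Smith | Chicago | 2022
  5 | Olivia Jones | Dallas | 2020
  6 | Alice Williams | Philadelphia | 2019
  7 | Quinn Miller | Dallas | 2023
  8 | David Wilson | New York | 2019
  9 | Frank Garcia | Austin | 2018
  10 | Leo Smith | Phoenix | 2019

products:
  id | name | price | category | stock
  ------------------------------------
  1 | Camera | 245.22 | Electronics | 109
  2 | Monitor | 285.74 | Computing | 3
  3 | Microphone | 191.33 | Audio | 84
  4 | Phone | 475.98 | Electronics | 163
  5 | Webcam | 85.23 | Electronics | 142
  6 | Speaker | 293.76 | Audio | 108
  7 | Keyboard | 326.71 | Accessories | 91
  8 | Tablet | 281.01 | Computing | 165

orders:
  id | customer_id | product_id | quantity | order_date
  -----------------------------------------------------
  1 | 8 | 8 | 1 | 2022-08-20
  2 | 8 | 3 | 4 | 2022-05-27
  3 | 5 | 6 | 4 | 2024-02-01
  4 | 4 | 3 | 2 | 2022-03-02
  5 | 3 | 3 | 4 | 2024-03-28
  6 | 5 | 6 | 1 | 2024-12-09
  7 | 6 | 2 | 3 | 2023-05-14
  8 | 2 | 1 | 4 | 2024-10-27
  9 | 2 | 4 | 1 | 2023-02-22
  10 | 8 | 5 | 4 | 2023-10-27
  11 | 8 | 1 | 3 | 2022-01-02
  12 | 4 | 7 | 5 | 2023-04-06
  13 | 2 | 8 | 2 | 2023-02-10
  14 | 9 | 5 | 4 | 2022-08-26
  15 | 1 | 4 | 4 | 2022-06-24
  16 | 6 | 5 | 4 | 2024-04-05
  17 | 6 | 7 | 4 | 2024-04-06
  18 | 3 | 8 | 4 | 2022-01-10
SELECT p.name FROM products p LEFT JOIN orders c ON c.product_id = p.id WHERE c.id IS NULL

Execution result:
(no rows)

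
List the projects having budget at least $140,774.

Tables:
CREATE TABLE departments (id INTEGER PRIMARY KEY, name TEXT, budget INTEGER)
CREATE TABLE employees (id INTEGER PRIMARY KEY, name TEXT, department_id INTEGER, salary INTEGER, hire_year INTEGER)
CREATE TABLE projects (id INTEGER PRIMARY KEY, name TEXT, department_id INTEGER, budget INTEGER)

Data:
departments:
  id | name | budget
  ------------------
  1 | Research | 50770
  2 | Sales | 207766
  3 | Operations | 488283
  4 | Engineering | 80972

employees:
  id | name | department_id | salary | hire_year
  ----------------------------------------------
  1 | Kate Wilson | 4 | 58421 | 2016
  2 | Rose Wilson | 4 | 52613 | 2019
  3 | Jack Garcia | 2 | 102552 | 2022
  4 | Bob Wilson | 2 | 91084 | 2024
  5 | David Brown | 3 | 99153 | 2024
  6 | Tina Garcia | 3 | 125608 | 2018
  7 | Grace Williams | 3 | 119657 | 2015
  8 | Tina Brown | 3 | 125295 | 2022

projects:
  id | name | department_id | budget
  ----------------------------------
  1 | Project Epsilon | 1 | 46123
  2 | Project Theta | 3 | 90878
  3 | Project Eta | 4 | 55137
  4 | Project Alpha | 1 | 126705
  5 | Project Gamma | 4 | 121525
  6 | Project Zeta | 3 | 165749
SELECT name, budget FROM projects WHERE budget >= 140774

Execution result:
name | budget
Project Zeta | 165749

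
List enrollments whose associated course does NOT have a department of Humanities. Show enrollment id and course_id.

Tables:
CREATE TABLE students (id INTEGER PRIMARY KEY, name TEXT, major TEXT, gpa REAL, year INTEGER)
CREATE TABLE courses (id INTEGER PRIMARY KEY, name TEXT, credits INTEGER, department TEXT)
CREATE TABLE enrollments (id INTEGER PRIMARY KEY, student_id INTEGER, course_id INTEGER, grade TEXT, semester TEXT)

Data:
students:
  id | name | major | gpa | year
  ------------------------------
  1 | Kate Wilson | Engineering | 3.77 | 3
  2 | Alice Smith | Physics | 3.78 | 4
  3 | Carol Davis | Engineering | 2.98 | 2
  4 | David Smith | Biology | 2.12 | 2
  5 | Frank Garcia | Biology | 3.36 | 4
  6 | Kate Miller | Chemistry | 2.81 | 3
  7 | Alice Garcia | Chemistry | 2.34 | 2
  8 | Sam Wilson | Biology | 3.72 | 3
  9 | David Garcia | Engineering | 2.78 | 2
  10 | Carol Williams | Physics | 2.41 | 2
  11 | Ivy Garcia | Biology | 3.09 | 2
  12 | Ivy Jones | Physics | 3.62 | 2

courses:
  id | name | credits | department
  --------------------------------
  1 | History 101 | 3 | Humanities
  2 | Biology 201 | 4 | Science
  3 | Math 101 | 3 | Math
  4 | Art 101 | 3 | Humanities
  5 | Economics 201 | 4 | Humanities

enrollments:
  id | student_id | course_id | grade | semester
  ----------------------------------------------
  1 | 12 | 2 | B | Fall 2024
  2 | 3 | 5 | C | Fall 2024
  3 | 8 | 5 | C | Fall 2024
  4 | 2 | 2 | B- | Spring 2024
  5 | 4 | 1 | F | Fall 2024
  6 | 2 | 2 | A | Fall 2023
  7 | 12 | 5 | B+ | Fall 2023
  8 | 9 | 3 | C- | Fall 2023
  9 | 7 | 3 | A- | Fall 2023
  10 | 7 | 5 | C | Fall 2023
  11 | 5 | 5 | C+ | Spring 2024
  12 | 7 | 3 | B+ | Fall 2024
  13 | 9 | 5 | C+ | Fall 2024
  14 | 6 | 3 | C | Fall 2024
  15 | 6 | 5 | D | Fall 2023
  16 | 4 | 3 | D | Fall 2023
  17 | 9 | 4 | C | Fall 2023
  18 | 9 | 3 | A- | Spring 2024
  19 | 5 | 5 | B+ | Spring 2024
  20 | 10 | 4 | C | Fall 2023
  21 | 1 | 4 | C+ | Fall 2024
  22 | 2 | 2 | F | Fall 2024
SELECT id, course_id FROM enrollments WHERE course_id NOT IN (SELECT id FROM courses WHERE department = 'Humanities')

Execution result:
id | course_id
1 | 2
4 | 2
6 | 2
8 | 3
9 | 3
12 | 3
14 | 3
16 | 3
18 | 3
22 | 2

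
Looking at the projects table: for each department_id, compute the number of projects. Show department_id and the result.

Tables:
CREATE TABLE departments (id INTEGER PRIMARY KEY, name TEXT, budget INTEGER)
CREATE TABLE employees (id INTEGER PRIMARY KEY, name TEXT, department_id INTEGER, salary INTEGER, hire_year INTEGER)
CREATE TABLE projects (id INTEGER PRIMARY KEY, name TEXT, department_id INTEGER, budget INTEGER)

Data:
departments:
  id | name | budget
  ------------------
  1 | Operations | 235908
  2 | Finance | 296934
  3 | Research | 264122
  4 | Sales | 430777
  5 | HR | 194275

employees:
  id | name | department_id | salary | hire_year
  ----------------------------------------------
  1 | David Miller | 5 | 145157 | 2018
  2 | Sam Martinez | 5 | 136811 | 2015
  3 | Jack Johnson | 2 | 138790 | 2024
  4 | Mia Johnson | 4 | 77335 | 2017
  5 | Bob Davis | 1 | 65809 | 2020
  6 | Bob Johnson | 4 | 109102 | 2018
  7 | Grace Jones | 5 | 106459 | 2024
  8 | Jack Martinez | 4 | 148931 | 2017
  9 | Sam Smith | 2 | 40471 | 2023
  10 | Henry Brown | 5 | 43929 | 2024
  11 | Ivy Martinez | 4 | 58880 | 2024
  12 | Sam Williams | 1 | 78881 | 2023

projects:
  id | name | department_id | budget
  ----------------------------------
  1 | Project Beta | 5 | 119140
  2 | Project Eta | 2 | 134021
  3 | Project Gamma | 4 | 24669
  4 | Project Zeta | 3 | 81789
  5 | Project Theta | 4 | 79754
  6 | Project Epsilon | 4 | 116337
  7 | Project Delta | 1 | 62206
SELECT department_id, COUNT(*) AS n FROM projects GROUP BY department_id

Execution result:
department_id | n
1 | 1
2 | 1
3 | 1
4 | 3
5 | 1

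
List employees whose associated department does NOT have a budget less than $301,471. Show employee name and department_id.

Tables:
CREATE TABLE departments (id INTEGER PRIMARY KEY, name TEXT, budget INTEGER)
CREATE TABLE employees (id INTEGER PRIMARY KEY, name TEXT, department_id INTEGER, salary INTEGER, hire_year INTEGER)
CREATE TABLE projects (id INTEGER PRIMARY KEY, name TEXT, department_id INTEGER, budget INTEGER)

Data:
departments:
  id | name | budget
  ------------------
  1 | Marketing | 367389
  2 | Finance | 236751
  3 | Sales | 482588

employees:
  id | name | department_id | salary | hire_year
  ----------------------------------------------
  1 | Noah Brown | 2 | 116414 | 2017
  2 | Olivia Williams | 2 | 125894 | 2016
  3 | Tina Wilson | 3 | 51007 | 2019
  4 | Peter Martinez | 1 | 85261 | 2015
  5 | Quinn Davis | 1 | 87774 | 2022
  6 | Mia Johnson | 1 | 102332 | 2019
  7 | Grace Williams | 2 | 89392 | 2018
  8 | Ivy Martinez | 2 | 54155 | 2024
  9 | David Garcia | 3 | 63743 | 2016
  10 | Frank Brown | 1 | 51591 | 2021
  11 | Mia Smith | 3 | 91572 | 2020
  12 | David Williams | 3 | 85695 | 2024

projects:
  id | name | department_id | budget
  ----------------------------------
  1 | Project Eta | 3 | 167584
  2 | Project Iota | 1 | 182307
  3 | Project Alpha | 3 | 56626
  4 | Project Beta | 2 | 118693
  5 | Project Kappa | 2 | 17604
SELECT name, department_id FROM employees WHERE department_id NOT IN (SELECT id FROM departments WHERE budget < 301471)

Execution result:
name | department_id
Tina Wilson | 3
Peter Martinez | 1
Quinn Davis | 1
Mia Johnson | 1
David Garcia | 3
Frank Brown | 1
Mia Smith | 3
David Williams | 3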